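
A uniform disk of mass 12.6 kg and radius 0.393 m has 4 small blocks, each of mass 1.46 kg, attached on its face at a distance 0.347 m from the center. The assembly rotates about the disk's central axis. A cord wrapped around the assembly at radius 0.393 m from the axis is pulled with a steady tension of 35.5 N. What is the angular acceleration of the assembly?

I_disk = ½MR² = ½(12.6)(0.393)² = 0.9730 kg·m².
I_blocks = 4·m·r² = 4(1.46)(0.347)² = 0.7032 kg·m².
Total I = 1.676 kg·m².
τ = F r = (35.5)(0.393) = 13.95 N·m.
α = τ/I = 13.95/1.676 = 8.323 rad/s².

α ≈ 8.32 rad/s²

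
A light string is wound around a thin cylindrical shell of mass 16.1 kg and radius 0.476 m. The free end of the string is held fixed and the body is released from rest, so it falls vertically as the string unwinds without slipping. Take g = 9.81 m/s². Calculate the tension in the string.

T ≈ 79.0 N

Translation: Mg − T = Ma. Rotation about the center: TR = Iα with I = MR².
With a = αR: T = (I/R²)a = M a, so Mg = (1 + 1.000)Ma.
a = g/(1 + 1.000) = 9.81/2.000 = 4.905 m/s².
T = 1.000·M·a = (1.000)(16.1)(4.905) = 78.97 N.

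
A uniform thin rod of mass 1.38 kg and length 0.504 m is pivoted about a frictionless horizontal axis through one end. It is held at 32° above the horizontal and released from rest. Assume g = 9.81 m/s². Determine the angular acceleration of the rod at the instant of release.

α ≈ 24.8 rad/s²

About the pivot, I = (1/3)ML² = (1/3)(1.38)(0.504)² = 0.1168 kg·m².
The weight acts at the center, a distance L/2 = 0.2520 m from the pivot; τ = Mg(L/2) cos 32° = 2.893 N·m.
α = τ/I = 2.893/0.1168 = 24.76 rad/s².
(Equivalently α = (3g/(2L)) cos 32° = 24.76 rad/s².)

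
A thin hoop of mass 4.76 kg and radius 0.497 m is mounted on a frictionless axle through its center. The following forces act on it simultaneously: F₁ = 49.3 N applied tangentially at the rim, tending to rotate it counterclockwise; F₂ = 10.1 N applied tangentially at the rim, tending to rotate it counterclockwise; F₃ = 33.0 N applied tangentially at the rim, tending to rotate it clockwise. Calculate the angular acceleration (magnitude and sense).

α ≈ 11.2 rad/s², counterclockwise

I = MR² = (4.76)(0.497)² = 1.176 kg·m².
Taking counterclockwise as positive: τ₁ = +(49.3)(0.497) = +24.50 N·m; τ₂ = +(10.1)(0.497) = +5.020 N·m; τ₃ = −(33.0)(0.497) = −16.40 N·m.
Net torque τ = 13.12 N·m.
α = τ/I = 13.12/1.176 = 11.16 rad/s².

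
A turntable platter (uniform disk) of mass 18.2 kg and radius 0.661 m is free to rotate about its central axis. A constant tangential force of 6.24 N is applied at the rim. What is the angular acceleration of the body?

I = ½MR² = (1/2)(18.2)(0.661)² = 3.976 kg·m².
τ = F R = (6.24)(0.661) = 4.125 N·m.
Newton's second law for rotation, τ = Iα, gives α = τ/I = 4.125/3.976 = 1.037 rad/s².

α ≈ 1.04 rad/s²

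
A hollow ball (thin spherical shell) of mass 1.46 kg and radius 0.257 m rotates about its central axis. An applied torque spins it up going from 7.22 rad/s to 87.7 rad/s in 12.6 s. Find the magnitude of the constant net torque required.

I = (2/3)MR² = (2/3)(1.46)(0.257)² = 0.06429 kg·m².
α = Δω/Δt = (87.7 − 7.22)/12.6 = 6.387 rad/s².
τ = Iα = (0.06429)(6.387) = 0.4106 N·m.

τ ≈ 0.411 N·m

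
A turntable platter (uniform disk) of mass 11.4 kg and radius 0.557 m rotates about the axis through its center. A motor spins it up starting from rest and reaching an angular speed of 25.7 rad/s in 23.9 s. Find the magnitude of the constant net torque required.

I = ½MR² = (1/2)(11.4)(0.557)² = 1.768 kg·m².
α = Δω/Δt = (25.7 − 0)/23.9 = 1.075 rad/s².
τ = Iα = (1.768)(1.075) = 1.902 N·m.

τ ≈ 1.90 N·m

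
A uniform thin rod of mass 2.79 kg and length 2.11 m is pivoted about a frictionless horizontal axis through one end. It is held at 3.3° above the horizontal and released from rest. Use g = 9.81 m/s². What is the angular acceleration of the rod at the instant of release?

α ≈ 6.96 rad/s²

About the pivot, I = (1/3)ML² = (1/3)(2.79)(2.11)² = 4.140 kg·m².
The weight acts at the center, a distance L/2 = 1.055 m from the pivot; τ = Mg(L/2) cos 3.3° = 28.83 N·m.
α = τ/I = 28.83/4.140 = 6.962 rad/s².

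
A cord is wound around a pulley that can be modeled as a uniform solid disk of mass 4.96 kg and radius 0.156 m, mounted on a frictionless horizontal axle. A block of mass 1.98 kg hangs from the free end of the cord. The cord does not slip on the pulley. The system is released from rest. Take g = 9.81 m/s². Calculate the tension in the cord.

I = ½MR² = (1/2)(4.96)(0.156)² = 0.06035 kg·m².
Block: mg − T = ma. Pulley: TR = Iα. No-slip: a = αR, so T = (I/R²)a = 2.480·a.
Then mg = (m + 2.480)a, so a = (1.98)(9.81)/(1.98 + 2.480) = 4.355 m/s².
T = 2.480·a = 10.80 N.

T ≈ 10.8 N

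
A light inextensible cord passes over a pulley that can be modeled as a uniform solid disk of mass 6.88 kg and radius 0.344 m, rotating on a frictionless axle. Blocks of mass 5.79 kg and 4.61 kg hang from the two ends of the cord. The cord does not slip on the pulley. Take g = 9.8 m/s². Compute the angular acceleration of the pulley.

α ≈ 2.43 rad/s²

I = ½MR² = (1/2)(6.88)(0.344)² = 0.4071 kg·m².
Heavier block: m₁g − T₁ = m₁a. Lighter block: T₂ − m₂g = m₂a.
Pulley: (T₁ − T₂)R = Iα = I(a/R), so T₁ − T₂ = (I/R²)a = (1/2)M_p a = 3.440·a.
Adding the three: (m₁ − m₂)g = (m₁ + m₂ + 3.440)a, so a = (5.79 − 4.61)(9.8)/(5.79 + 4.61 + 3.440) = 0.8355 m/s².
α = a/R = 0.8355/0.344 = 2.429 rad/s².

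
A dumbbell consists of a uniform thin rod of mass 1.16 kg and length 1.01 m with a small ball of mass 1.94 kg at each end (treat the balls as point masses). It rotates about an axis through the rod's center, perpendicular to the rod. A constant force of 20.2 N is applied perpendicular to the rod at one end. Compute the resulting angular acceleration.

α ≈ 9.38 rad/s²

I_rod = (1/12)ML² = (1/12)(1.16)(1.01)² = 0.09861 kg·m².
I_balls = 2·m·(L/2)² = 2(1.94)(0.5050)² = 0.9895 kg·m².
Total I = 1.088 kg·m².
τ = F·(L/2) = (20.2)(0.505) = 10.20 N·m.
α = τ/I = 10.20/1.088 = 9.375 rad/s².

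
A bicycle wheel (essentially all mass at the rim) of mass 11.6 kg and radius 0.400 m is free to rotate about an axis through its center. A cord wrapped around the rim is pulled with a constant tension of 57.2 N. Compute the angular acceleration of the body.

α ≈ 12.3 rad/s²

I = MR² = (11.6)(0.400)² = 1.856 kg·m².
τ = F R = (57.2)(0.400) = 22.88 N·m.
Newton's second law for rotation, τ = Iα, gives α = τ/I = 22.88/1.856 = 12.33 rad/s².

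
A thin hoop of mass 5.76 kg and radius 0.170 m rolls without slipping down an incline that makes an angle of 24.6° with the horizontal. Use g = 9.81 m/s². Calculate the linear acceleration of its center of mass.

a ≈ 2.04 m/s²

Translation along the incline: Mg sinθ − f = Ma.
Rotation about the center: fR = Iα with I = MR². No-slip gives a = αR, so f = (I/R²)a = M a.
Substituting: Mg sinθ = (1 + 1.000)Ma, so a = g sinθ/(1 + 1.000) = (9.81) sin 24.6° / 2.000 = 2.042 m/s².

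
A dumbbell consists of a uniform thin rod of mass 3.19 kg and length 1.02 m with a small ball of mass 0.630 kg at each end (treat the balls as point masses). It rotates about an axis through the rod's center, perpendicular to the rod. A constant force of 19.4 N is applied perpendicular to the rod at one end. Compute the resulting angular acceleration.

I_rod = (1/12)ML² = (1/12)(3.19)(1.02)² = 0.2766 kg·m².
I_balls = 2·m·(L/2)² = 2(0.630)(0.5100)² = 0.3277 kg·m².
Total I = 0.6043 kg·m².
τ = F·(L/2) = (19.4)(0.510) = 9.894 N·m.
α = τ/I = 9.894/0.6043 = 16.37 rad/s².

α ≈ 16.4 rad/s²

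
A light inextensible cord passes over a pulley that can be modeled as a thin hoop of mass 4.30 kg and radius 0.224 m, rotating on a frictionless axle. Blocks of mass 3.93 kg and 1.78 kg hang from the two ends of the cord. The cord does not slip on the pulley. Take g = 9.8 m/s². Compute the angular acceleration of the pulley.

I = MR² = (4.30)(0.224)² = 0.2158 kg·m².
Heavier block: m₁g − T₁ = m₁a. Lighter block: T₂ − m₂g = m₂a.
Pulley: (T₁ − T₂)R = Iα = I(a/R), so T₁ − T₂ = (I/R²)a = 1·M_p a = 4.300·a.
Adding the three: (m₁ − m₂)g = (m₁ + m₂ + 4.300)a, so a = (3.93 − 1.78)(9.8)/(3.93 + 1.78 + 4.300) = 2.105 m/s².
α = a/R = 2.105/0.224 = 9.397 rad/s².

α ≈ 9.40 rad/s²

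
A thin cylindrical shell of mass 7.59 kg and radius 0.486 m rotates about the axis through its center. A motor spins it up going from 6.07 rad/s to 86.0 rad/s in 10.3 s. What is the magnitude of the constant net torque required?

I = MR² = (7.59)(0.486)² = 1.793 kg·m².
α = Δω/Δt = (86.0 − 6.07)/10.3 = 7.760 rad/s².
τ = Iα = (1.793)(7.760) = 13.91 N·m.

τ ≈ 13.9 N·m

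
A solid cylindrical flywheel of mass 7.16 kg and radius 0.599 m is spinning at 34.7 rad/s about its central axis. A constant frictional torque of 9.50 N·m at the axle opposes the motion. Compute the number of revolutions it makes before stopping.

I = ½MR² = (1/2)(7.16)(0.599)² = 1.285 kg·m².
The net torque has magnitude 9.50 N·m, opposing ω.
|α| = τ/I = 9.500/1.285 = 7.396 rad/s² (deceleration).
ω² = ω₀² − 2|α|θ with ω = 0 ⇒ θ = ω₀²/(2|α|) = 81.40 rad = 12.96 rev.

≈ 13.0 revolutions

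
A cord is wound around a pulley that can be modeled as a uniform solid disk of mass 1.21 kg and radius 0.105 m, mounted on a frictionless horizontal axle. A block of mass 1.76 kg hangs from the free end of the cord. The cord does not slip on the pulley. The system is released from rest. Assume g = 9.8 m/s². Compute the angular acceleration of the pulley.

α ≈ 69.5 rad/s²

I = ½MR² = (1/2)(1.21)(0.105)² = 0.006670 kg·m².
Block: mg − T = ma. Pulley: TR = Iα. No-slip: a = αR, so T = (I/R²)a = 0.6050·a.
Then mg = (m + 0.6050)a, so a = (1.76)(9.8)/(1.76 + 0.6050) = 7.293 m/s².
α = a/R = 7.293/0.105 = 69.46 rad/s².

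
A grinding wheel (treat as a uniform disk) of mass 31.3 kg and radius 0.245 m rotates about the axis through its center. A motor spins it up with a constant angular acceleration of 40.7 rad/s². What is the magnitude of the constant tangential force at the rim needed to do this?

I = ½MR² = (1/2)(31.3)(0.245)² = 0.9394 kg·m².
The required torque is τ = Iα = (0.9394)(40.70) = 38.23 N·m.
A tangential force at the rim gives τ = FR, so F = τ/R = 38.23/0.245 = 156.1 N.

F ≈ 156 N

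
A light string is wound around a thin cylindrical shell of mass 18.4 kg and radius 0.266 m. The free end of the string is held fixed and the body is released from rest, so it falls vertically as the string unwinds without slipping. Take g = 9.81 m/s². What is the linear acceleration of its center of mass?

a ≈ 4.91 m/s²

Translation: Mg − T = Ma. Rotation about the center: TR = Iα with I = MR².
With a = αR: T = (I/R²)a = M a, so Mg = (1 + 1.000)Ma.
a = g/(1 + 1.000) = 9.81/2.000 = 4.905 m/s².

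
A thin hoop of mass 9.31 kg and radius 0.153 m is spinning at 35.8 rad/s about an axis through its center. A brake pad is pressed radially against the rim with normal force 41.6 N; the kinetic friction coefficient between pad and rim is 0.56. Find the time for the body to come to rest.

I = MR² = (9.31)(0.153)² = 0.2179 kg·m².
Friction force f = μN = (0.56)(41.6) = 23.30 N at the rim; torque magnitude τ = fR = 3.564 N·m, opposing ω.
|α| = τ/I = 3.564/0.2179 = 16.35 rad/s² (deceleration).
0 = ω₀ − |α|t ⇒ t = ω₀/|α| = 35.8/16.35 = 2.189 s.

t ≈ 2.19 s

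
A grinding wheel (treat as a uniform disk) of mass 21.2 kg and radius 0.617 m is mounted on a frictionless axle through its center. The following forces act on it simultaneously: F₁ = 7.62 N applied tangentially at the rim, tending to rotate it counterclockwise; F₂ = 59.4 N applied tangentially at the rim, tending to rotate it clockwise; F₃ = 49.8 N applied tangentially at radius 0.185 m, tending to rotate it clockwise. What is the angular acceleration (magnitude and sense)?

α ≈ 10.2 rad/s², clockwise

I = ½MR² = (1/2)(21.2)(0.617)² = 4.035 kg·m².
Taking counterclockwise as positive: τ₁ = +(7.62)(0.617) = +4.702 N·m; τ₂ = −(59.4)(0.617) = −36.65 N·m; τ₃ = −(49.8)(0.185) = −9.213 N·m.
Net torque τ = -41.16 N·m.
α = τ/I = -41.16/4.035 = -10.20 rad/s².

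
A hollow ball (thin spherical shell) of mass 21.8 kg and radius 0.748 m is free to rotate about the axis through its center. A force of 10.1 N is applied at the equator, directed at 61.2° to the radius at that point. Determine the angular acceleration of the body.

I = (2/3)MR² = (2/3)(21.8)(0.748)² = 8.131 kg·m².
Only the tangential component produces torque: τ = F R sinθ = (10.1)(0.748) sin 61.2° = 6.620 N·m.
From τ = Iα: α = 6.620/8.131 = 0.8142 rad/s².

α ≈ 0.814 rad/s²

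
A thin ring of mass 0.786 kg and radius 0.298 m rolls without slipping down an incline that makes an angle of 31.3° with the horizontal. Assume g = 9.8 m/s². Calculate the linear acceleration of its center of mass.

Translation along the incline: Mg sinθ − f = Ma.
Rotation about the center: fR = Iα with I = MR². No-slip gives a = αR, so f = (I/R²)a = M a.
Substituting: Mg sinθ = (1 + 1.000)Ma, so a = g sinθ/(1 + 1.000) = (9.8) sin 31.3° / 2.000 = 2.546 m/s².

a ≈ 2.55 m/s²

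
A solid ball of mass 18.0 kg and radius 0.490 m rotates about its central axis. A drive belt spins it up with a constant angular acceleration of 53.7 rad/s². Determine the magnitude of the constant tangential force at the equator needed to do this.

I = (2/5)MR² = (2/5)(18.0)(0.490)² = 1.729 kg·m².
The required torque is τ = Iα = (1.729)(53.70) = 92.83 N·m.
A tangential force at the equator gives τ = FR, so F = τ/R = 92.83/0.490 = 189.5 N.

F ≈ 189 N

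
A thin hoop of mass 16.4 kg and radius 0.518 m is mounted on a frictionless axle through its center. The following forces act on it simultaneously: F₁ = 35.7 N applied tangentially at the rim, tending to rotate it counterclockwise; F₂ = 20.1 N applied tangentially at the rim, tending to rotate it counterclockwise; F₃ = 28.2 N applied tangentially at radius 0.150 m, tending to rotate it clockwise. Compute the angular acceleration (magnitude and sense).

I = MR² = (16.4)(0.518)² = 4.401 kg·m².
Taking counterclockwise as positive: τ₁ = +(35.7)(0.518) = +18.49 N·m; τ₂ = +(20.1)(0.518) = +10.41 N·m; τ₃ = −(28.2)(0.150) = −4.230 N·m.
Net torque τ = 24.67 N·m.
α = τ/I = 24.67/4.401 = 5.607 rad/s².

α ≈ 5.61 rad/s², counterclockwise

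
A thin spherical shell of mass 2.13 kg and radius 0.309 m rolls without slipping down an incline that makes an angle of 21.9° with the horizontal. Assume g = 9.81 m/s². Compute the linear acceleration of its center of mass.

a ≈ 2.20 m/s²

Translation along the incline: Mg sinθ − f = Ma.
Rotation about the center: fR = Iα with I = (2/3)MR². No-slip gives a = αR, so f = (I/R²)a = (2/3)M a.
Substituting: Mg sinθ = (1 + 0.6667)Ma, so a = g sinθ/(1 + 0.6667) = (9.81) sin 21.9° / 1.667 = 2.195 m/s².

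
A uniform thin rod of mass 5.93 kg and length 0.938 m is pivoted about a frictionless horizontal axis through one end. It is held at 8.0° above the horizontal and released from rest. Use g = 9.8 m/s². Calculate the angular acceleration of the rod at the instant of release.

About the pivot, I = (1/3)ML² = (1/3)(5.93)(0.938)² = 1.739 kg·m².
The weight acts at the center, a distance L/2 = 0.4690 m from the pivot; τ = Mg(L/2) cos 8.0° = 26.99 N·m.
α = τ/I = 26.99/1.739 = 15.52 rad/s².
(Equivalently α = (3g/(2L)) cos 8.0° = 15.52 rad/s².)

α ≈ 15.5 rad/s²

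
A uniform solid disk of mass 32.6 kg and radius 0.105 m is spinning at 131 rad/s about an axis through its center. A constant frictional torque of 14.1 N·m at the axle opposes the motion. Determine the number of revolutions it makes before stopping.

≈ 17.4 revolutions

I = ½MR² = (1/2)(32.6)(0.105)² = 0.1797 kg·m².
The net torque has magnitude 14.1 N·m, opposing ω.
|α| = τ/I = 14.10/0.1797 = 78.46 rad/s² (deceleration).
ω² = ω₀² − 2|α|θ with ω = 0 ⇒ θ = ω₀²/(2|α|) = 109.4 rad = 17.41 rev.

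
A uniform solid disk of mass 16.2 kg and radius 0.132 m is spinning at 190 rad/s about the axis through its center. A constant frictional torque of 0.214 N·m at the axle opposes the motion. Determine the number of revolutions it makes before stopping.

≈ 1890 revolutions

I = ½MR² = (1/2)(16.2)(0.132)² = 0.1411 kg·m².
The net torque has magnitude 0.214 N·m, opposing ω.
|α| = τ/I = 0.2140/0.1411 = 1.516 rad/s² (deceleration).
ω² = ω₀² − 2|α|θ with ω = 0 ⇒ θ = ω₀²/(2|α|) = 11900 rad = 1895 rev.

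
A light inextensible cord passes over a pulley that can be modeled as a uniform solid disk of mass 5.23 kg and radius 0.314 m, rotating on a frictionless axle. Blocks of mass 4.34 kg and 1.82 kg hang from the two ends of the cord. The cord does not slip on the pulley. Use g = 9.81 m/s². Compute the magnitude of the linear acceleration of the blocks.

a ≈ 2.82 m/s²

I = ½MR² = (1/2)(5.23)(0.314)² = 0.2578 kg·m².
Heavier block: m₁g − T₁ = m₁a. Lighter block: T₂ − m₂g = m₂a.
Pulley: (T₁ − T₂)R = Iα = I(a/R), so T₁ − T₂ = (I/R²)a = (1/2)M_p a = 2.615·a.
Adding the three: (m₁ − m₂)g = (m₁ + m₂ + 2.615)a, so a = (4.34 − 1.82)(9.81)/(4.34 + 1.82 + 2.615) = 2.817 m/s².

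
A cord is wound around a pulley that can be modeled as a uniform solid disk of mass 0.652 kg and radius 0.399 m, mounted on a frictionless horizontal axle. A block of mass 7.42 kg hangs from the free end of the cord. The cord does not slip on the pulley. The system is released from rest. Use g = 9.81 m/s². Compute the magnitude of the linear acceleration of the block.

a ≈ 9.40 m/s²

I = ½MR² = (1/2)(0.652)(0.399)² = 0.05190 kg·m².
Block: mg − T = ma. Pulley: TR = Iα. No-slip: a = αR, so T = (I/R²)a = 0.3260·a.
Then mg = (m + 0.3260)a, so a = (7.42)(9.81)/(7.42 + 0.3260) = 9.397 m/s².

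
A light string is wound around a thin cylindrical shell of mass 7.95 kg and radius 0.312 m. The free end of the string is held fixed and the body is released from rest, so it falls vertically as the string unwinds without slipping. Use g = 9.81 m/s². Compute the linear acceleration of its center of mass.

a ≈ 4.91 m/s²

Translation: Mg − T = Ma. Rotation about the center: TR = Iα with I = MR².
With a = αR: T = (I/R²)a = M a, so Mg = (1 + 1.000)Ma.
a = g/(1 + 1.000) = 9.81/2.000 = 4.905 m/s².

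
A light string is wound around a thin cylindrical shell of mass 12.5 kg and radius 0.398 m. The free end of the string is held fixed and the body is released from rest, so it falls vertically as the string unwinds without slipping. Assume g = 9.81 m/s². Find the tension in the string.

T ≈ 61.3 N

Translation: Mg − T = Ma. Rotation about the center: TR = Iα with I = MR².
With a = αR: T = (I/R²)a = M a, so Mg = (1 + 1.000)Ma.
a = g/(1 + 1.000) = 9.81/2.000 = 4.905 m/s².
T = 1.000·M·a = (1.000)(12.5)(4.905) = 61.31 N.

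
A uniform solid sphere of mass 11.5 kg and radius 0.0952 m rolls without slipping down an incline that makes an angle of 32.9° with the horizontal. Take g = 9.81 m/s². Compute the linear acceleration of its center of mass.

Translation along the incline: Mg sinθ − f = Ma.
Rotation about the center: fR = Iα with I = (2/5)MR². No-slip gives a = αR, so f = (I/R²)a = (2/5)M a.
Substituting: Mg sinθ = (1 + 0.4000)Ma, so a = g sinθ/(1 + 0.4000) = (9.81) sin 32.9° / 1.400 = 3.806 m/s².

a ≈ 3.81 m/s²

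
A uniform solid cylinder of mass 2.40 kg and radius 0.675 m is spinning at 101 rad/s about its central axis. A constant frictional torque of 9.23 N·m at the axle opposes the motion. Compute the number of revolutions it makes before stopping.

I = ½MR² = (1/2)(2.40)(0.675)² = 0.5468 kg·m².
The net torque has magnitude 9.23 N·m, opposing ω.
|α| = τ/I = 9.230/0.5468 = 16.88 rad/s² (deceleration).
ω² = ω₀² − 2|α|θ with ω = 0 ⇒ θ = ω₀²/(2|α|) = 302.1 rad = 48.09 rev.

≈ 48.1 revolutions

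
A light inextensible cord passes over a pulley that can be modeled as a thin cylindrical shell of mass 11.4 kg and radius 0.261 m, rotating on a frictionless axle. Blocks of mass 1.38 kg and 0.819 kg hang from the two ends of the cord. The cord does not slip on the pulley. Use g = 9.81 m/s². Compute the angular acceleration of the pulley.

I = MR² = (11.4)(0.261)² = 0.7766 kg·m².
Heavier block: m₁g − T₁ = m₁a. Lighter block: T₂ − m₂g = m₂a.
Pulley: (T₁ − T₂)R = Iα = I(a/R), so T₁ − T₂ = (I/R²)a = 1·M_p a = 11.40·a.
Adding the three: (m₁ − m₂)g = (m₁ + m₂ + 11.40)a, so a = (1.38 − 0.819)(9.81)/(1.38 + 0.819 + 11.40) = 0.4047 m/s².
α = a/R = 0.4047/0.261 = 1.551 rad/s².

α ≈ 1.55 rad/s²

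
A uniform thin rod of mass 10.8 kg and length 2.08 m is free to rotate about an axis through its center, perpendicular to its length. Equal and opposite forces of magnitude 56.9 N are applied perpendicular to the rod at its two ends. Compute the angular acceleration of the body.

I = (1/12)ML² = (1/12)(10.8)(2.08)² = 3.894 kg·m².
The couple gives τ = F·(L/2) + F·(L/2) = F L = (56.9)(2.08) = 118.4 N·m.
Newton's second law for rotation, τ = Iα, gives α = τ/I = 118.4/3.894 = 30.40 rad/s².

α ≈ 30.4 rad/s²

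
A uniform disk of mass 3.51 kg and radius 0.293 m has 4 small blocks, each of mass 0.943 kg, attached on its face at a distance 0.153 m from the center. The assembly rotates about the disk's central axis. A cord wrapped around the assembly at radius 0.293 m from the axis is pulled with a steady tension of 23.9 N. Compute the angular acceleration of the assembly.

α ≈ 29.3 rad/s²

I_disk = ½MR² = ½(3.51)(0.293)² = 0.1507 kg·m².
I_blocks = 4·m·r² = 4(0.943)(0.153)² = 0.08830 kg·m².
Total I = 0.2390 kg·m².
τ = F r = (23.9)(0.293) = 7.003 N·m.
α = τ/I = 7.003/0.2390 = 29.30 rad/s².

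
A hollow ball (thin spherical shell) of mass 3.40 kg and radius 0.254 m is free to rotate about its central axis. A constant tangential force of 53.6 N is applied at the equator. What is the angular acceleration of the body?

α ≈ 93.1 rad/s²

I = (2/3)MR² = (2/3)(3.40)(0.254)² = 0.1462 kg·m².
τ = F R = (53.6)(0.254) = 13.61 N·m.
Newton's second law for rotation, τ = Iα, gives α = τ/I = 13.61/0.1462 = 93.10 rad/s².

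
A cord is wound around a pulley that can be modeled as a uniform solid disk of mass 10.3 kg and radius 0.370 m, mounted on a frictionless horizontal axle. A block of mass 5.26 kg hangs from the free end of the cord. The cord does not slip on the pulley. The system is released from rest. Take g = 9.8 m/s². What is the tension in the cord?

T ≈ 25.5 N

I = ½MR² = (1/2)(10.3)(0.370)² = 0.7050 kg·m².
Block: mg − T = ma. Pulley: TR = Iα. No-slip: a = αR, so T = (I/R²)a = 5.150·a.
Then mg = (m + 5.150)a, so a = (5.26)(9.8)/(5.26 + 5.150) = 4.952 m/s².
T = 5.150·a = 25.50 N.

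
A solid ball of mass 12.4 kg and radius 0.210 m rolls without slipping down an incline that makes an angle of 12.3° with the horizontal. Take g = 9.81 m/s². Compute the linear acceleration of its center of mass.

a ≈ 1.49 m/s²

Translation along the incline: Mg sinθ − f = Ma.
Rotation about the center: fR = Iα with I = (2/5)MR². No-slip gives a = αR, so f = (I/R²)a = (2/5)M a.
Substituting: Mg sinθ = (1 + 0.4000)Ma, so a = g sinθ/(1 + 0.4000) = (9.81) sin 12.3° / 1.400 = 1.493 m/s².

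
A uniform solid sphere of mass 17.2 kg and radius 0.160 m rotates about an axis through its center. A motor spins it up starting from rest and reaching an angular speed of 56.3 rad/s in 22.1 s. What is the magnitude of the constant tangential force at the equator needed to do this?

I = (2/5)MR² = (2/5)(17.2)(0.160)² = 0.1761 kg·m².
α = Δω/Δt = (56.3 − 0)/22.1 = 2.548 rad/s².
The required torque is τ = Iα = (0.1761)(2.548) = 0.4487 N·m.
A tangential force at the equator gives τ = FR, so F = τ/R = 0.4487/0.160 = 2.804 N.

F ≈ 2.80 N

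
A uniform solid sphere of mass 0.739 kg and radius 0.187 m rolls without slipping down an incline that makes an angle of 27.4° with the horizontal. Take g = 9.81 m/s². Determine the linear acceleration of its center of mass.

a ≈ 3.22 m/s²

Translation along the incline: Mg sinθ − f = Ma.
Rotation about the center: fR = Iα with I = (2/5)MR². No-slip gives a = αR, so f = (I/R²)a = (2/5)M a.
Substituting: Mg sinθ = (1 + 0.4000)Ma, so a = g sinθ/(1 + 0.4000) = (9.81) sin 27.4° / 1.400 = 3.225 m/s².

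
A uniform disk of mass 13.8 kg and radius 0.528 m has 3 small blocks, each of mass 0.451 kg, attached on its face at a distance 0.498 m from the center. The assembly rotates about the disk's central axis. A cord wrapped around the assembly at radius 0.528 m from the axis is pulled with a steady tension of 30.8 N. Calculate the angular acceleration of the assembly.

I_disk = ½MR² = ½(13.8)(0.528)² = 1.924 kg·m².
I_blocks = 3·m·r² = 3(0.451)(0.498)² = 0.3355 kg·m².
Total I = 2.259 kg·m².
τ = F r = (30.8)(0.528) = 16.26 N·m.
α = τ/I = 16.26/2.259 = 7.198 rad/s².

α ≈ 7.20 rad/s²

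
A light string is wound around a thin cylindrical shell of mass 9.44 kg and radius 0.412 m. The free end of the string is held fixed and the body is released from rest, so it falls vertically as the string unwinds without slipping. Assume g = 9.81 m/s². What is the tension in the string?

Translation: Mg − T = Ma. Rotation about the center: TR = Iα with I = MR².
With a = αR: T = (I/R²)a = M a, so Mg = (1 + 1.000)Ma.
a = g/(1 + 1.000) = 9.81/2.000 = 4.905 m/s².
T = 1.000·M·a = (1.000)(9.44)(4.905) = 46.30 N.

T ≈ 46.3 N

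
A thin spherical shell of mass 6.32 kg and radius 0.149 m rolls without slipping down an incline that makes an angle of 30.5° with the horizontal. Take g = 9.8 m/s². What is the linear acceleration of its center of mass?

a ≈ 2.98 m/s²

Translation along the incline: Mg sinθ − f = Ma.
Rotation about the center: fR = Iα with I = (2/3)MR². No-slip gives a = αR, so f = (I/R²)a = (2/3)M a.
Substituting: Mg sinθ = (1 + 0.6667)Ma, so a = g sinθ/(1 + 0.6667) = (9.8) sin 30.5° / 1.667 = 2.984 m/s².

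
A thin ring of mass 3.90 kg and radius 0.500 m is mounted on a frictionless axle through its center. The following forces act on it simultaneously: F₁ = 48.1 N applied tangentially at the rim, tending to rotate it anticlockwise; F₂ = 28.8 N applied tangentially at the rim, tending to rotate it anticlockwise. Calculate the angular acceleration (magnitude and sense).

I = MR² = (3.90)(0.500)² = 0.9750 kg·m².
Taking anticlockwise as positive: τ₁ = +(48.1)(0.500) = +24.05 N·m; τ₂ = +(28.8)(0.500) = +14.40 N·m.
Net torque τ = 38.45 N·m.
α = τ/I = 38.45/0.9750 = 39.44 rad/s².

α ≈ 39.4 rad/s², anticlockwise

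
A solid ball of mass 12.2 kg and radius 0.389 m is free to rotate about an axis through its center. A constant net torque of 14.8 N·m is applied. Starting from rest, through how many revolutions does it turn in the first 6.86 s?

I = (2/5)MR² = (2/5)(12.2)(0.389)² = 0.7384 kg·m².
α = τ/I = 14.8/0.7384 = 20.04 rad/s².
θ = ½αt² = ½(20.04)(6.86)² = 471.6 rad.
Revolutions = θ/(2π) = 75.06.

≈ 75.1 revolutions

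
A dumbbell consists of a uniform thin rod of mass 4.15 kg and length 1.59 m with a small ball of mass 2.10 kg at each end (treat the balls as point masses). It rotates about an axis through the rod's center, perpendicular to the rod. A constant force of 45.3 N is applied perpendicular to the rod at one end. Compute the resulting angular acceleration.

α ≈ 10.2 rad/s²

I_rod = (1/12)ML² = (1/12)(4.15)(1.59)² = 0.8743 kg·m².
I_balls = 2·m·(L/2)² = 2(2.10)(0.7950)² = 2.655 kg·m².
Total I = 3.529 kg·m².
τ = F·(L/2) = (45.3)(0.795) = 36.01 N·m.
α = τ/I = 36.01/3.529 = 10.21 rad/s².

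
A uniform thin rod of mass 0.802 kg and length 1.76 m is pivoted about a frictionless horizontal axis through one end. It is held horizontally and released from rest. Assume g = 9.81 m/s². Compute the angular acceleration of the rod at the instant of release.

About the pivot, I = (1/3)ML² = (1/3)(0.802)(1.76)² = 0.8281 kg·m².
The weight acts at the center, a distance L/2 = 0.8800 m from the pivot; τ = Mg(L/2) = 6.924 N·m.
α = τ/I = 6.924/0.8281 = 8.361 rad/s².

α ≈ 8.36 rad/s²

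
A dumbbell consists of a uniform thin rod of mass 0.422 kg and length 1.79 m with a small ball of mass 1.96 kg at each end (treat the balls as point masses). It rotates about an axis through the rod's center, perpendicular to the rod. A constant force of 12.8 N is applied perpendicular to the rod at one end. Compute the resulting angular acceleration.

α ≈ 3.52 rad/s²

I_rod = (1/12)ML² = (1/12)(0.422)(1.79)² = 0.1127 kg·m².
I_balls = 2·m·(L/2)² = 2(1.96)(0.8950)² = 3.140 kg·m².
Total I = 3.253 kg·m².
τ = F·(L/2) = (12.8)(0.895) = 11.46 N·m.
α = τ/I = 11.46/3.253 = 3.522 rad/s².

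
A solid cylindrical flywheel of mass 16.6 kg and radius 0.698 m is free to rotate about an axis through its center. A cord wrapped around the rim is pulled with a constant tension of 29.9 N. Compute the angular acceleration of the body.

α ≈ 5.16 rad/s²

I = ½MR² = (1/2)(16.6)(0.698)² = 4.044 kg·m².
τ = F R = (29.9)(0.698) = 20.87 N·m.
Newton's second law for rotation, τ = Iα, gives α = τ/I = 20.87/4.044 = 5.161 rad/s².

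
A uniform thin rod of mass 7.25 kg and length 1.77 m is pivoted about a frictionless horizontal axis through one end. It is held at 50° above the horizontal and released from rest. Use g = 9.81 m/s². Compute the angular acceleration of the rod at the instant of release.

α ≈ 5.34 rad/s²

About the pivot, I = (1/3)ML² = (1/3)(7.25)(1.77)² = 7.571 kg·m².
The weight acts at the center, a distance L/2 = 0.8850 m from the pivot; τ = Mg(L/2) cos 50° = 40.46 N·m.
α = τ/I = 40.46/7.571 = 5.344 rad/s².
(Equivalently α = (3g/(2L)) cos 50° = 5.344 rad/s².)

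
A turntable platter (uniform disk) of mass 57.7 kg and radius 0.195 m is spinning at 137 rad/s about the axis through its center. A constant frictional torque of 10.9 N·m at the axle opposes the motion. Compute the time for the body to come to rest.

t ≈ 13.8 s

I = ½MR² = (1/2)(57.7)(0.195)² = 1.097 kg·m².
The net torque has magnitude 10.9 N·m, opposing ω.
|α| = τ/I = 10.90/1.097 = 9.936 rad/s² (deceleration).
0 = ω₀ − |α|t ⇒ t = ω₀/|α| = 137/9.936 = 13.79 s.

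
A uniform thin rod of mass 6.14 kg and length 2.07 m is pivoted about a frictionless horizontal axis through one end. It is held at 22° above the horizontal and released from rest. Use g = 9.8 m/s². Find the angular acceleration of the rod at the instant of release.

About the pivot, I = (1/3)ML² = (1/3)(6.14)(2.07)² = 8.770 kg·m².
The weight acts at the center, a distance L/2 = 1.035 m from the pivot; τ = Mg(L/2) cos 22° = 57.74 N·m.
α = τ/I = 57.74/8.770 = 6.584 rad/s².
(Equivalently α = (3g/(2L)) cos 22° = 6.584 rad/s².)

α ≈ 6.58 rad/s²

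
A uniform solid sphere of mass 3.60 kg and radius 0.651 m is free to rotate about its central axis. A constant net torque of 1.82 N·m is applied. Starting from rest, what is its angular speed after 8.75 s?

ω ≈ 26.1 rad/s

I = (2/5)MR² = (2/5)(3.60)(0.651)² = 0.6103 kg·m².
α = τ/I = 1.82/0.6103 = 2.982 rad/s².
ω = ω₀ + αt = 0 + (2.982)(8.75) = 26.09 rad/s.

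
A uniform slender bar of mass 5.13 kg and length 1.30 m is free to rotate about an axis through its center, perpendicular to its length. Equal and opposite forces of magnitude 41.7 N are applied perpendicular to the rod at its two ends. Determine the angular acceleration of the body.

I = (1/12)ML² = (1/12)(5.13)(1.30)² = 0.7225 kg·m².
The couple gives τ = F·(L/2) + F·(L/2) = F L = (41.7)(1.30) = 54.21 N·m.
Newton's second law for rotation, τ = Iα, gives α = τ/I = 54.21/0.7225 = 75.03 rad/s².

α ≈ 75.0 rad/s²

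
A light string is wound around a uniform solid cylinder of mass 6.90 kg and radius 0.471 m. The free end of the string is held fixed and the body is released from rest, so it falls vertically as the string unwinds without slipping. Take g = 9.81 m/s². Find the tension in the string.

T ≈ 22.6 N

Translation: Mg − T = Ma. Rotation about the center: TR = Iα with I = ½MR².
With a = αR: T = (I/R²)a = (1/2)M a, so Mg = (1 + 0.5000)Ma.
a = g/(1 + 0.5000) = 9.81/1.500 = 6.540 m/s².
T = 0.5000·M·a = (0.5000)(6.90)(6.540) = 22.56 N.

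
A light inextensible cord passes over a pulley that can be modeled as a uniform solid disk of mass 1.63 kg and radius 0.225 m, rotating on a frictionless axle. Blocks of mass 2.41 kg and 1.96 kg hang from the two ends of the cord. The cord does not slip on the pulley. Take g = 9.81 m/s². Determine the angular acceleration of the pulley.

α ≈ 3.78 rad/s²

I = ½MR² = (1/2)(1.63)(0.225)² = 0.04126 kg·m².
Heavier block: m₁g − T₁ = m₁a. Lighter block: T₂ − m₂g = m₂a.
Pulley: (T₁ − T₂)R = Iα = I(a/R), so T₁ − T₂ = (I/R²)a = (1/2)M_p a = 0.8150·a.
Adding the three: (m₁ − m₂)g = (m₁ + m₂ + 0.8150)a, so a = (2.41 − 1.96)(9.81)/(2.41 + 1.96 + 0.8150) = 0.8514 m/s².
α = a/R = 0.8514/0.225 = 3.784 rad/s².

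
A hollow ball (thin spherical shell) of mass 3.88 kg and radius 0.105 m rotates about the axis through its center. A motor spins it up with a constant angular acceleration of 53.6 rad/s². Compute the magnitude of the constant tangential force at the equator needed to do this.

I = (2/3)MR² = (2/3)(3.88)(0.105)² = 0.02852 kg·m².
The required torque is τ = Iα = (0.02852)(53.60) = 1.529 N·m.
A tangential force at the equator gives τ = FR, so F = τ/R = 1.529/0.105 = 14.56 N.

F ≈ 14.6 N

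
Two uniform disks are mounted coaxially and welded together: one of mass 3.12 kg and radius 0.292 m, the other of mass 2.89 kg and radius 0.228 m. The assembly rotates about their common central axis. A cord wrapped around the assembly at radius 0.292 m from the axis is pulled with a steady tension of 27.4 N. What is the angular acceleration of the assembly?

I = ½M₁R₁² + ½M₂R₂² = ½(3.12)(0.292)² + ½(2.89)(0.228)² = 0.2081 kg·m².
τ = F r = (27.4)(0.292) = 8.001 N·m.
α = τ/I = 8.001/0.2081 = 38.44 rad/s².

α ≈ 38.4 rad/s²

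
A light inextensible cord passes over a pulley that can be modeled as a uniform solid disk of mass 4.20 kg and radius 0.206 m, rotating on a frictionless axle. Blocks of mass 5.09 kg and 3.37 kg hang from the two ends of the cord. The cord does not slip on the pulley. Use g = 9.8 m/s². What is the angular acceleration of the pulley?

α ≈ 7.75 rad/s²

I = ½MR² = (1/2)(4.20)(0.206)² = 0.08912 kg·m².
Heavier block: m₁g − T₁ = m₁a. Lighter block: T₂ − m₂g = m₂a.
Pulley: (T₁ − T₂)R = Iα = I(a/R), so T₁ − T₂ = (I/R²)a = (1/2)M_p a = 2.100·a.
Adding the three: (m₁ − m₂)g = (m₁ + m₂ + 2.100)a, so a = (5.09 − 3.37)(9.8)/(5.09 + 3.37 + 2.100) = 1.596 m/s².
α = a/R = 1.596/0.206 = 7.749 rad/s².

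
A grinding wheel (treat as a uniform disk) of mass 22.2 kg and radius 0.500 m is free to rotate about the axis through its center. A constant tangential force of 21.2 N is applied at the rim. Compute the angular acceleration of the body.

α ≈ 3.82 rad/s²

I = ½MR² = (1/2)(22.2)(0.500)² = 2.775 kg·m².
τ = F R = (21.2)(0.500) = 10.60 N·m.
From τ = Iα: α = 10.60/2.775 = 3.820 rad/s².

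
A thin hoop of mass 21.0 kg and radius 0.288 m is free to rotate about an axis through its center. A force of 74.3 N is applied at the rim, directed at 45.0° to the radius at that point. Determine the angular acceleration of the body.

α ≈ 8.69 rad/s²

I = MR² = (21.0)(0.288)² = 1.742 kg·m².
Only the tangential component produces torque: τ = F R sinθ = (74.3)(0.288) sin 45.0° = 15.13 N·m.
Newton's second law for rotation, τ = Iα, gives α = τ/I = 15.13/1.742 = 8.687 rad/s².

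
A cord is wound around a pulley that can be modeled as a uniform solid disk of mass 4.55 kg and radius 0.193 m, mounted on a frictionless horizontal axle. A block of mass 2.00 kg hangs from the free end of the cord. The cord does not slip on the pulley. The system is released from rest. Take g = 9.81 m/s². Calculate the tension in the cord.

I = ½MR² = (1/2)(4.55)(0.193)² = 0.08474 kg·m².
Block: mg − T = ma. Pulley: TR = Iα. No-slip: a = αR, so T = (I/R²)a = 2.275·a.
Then mg = (m + 2.275)a, so a = (2.00)(9.81)/(2.00 + 2.275) = 4.589 m/s².
T = 2.275·a = 10.44 N.

T ≈ 10.4 N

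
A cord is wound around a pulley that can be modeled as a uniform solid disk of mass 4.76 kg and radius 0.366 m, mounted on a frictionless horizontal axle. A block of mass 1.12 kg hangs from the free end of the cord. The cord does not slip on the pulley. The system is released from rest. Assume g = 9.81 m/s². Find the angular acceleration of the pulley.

I = ½MR² = (1/2)(4.76)(0.366)² = 0.3188 kg·m².
Block: mg − T = ma. Pulley: TR = Iα. No-slip: a = αR, so T = (I/R²)a = 2.380·a.
Then mg = (m + 2.380)a, so a = (1.12)(9.81)/(1.12 + 2.380) = 3.139 m/s².
α = a/R = 3.139/0.366 = 8.577 rad/s².

α ≈ 8.58 rad/s²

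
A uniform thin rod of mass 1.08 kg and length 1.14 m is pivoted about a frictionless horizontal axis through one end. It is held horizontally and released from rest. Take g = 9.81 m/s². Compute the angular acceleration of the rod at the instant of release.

About the pivot, I = (1/3)ML² = (1/3)(1.08)(1.14)² = 0.4679 kg·m².
The weight acts at the center, a distance L/2 = 0.5700 m from the pivot; τ = Mg(L/2) = 6.039 N·m.
α = τ/I = 6.039/0.4679 = 12.91 rad/s².

α ≈ 12.9 rad/s²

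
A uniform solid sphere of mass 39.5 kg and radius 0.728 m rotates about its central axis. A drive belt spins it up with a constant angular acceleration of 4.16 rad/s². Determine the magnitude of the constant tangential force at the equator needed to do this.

I = (2/5)MR² = (2/5)(39.5)(0.728)² = 8.374 kg·m².
The required torque is τ = Iα = (8.374)(4.160) = 34.83 N·m.
A tangential force at the equator gives τ = FR, so F = τ/R = 34.83/0.728 = 47.85 N.

F ≈ 47.8 N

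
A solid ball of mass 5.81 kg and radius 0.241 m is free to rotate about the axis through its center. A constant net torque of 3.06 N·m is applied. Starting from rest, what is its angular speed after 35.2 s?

ω ≈ 798 rad/s

I = (2/5)MR² = (2/5)(5.81)(0.241)² = 0.1350 kg·m².
α = τ/I = 3.06/0.1350 = 22.67 rad/s².
ω = ω₀ + αt = 0 + (22.67)(35.2) = 798.0 rad/s.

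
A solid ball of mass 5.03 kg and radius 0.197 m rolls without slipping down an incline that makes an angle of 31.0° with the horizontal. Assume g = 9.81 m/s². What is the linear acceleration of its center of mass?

Translation along the incline: Mg sinθ − f = Ma.
Rotation about the center: fR = Iα with I = (2/5)MR². No-slip gives a = αR, so f = (I/R²)a = (2/5)M a.
Substituting: Mg sinθ = (1 + 0.4000)Ma, so a = g sinθ/(1 + 0.4000) = (9.81) sin 31.0° / 1.400 = 3.609 m/s².

a ≈ 3.61 m/s²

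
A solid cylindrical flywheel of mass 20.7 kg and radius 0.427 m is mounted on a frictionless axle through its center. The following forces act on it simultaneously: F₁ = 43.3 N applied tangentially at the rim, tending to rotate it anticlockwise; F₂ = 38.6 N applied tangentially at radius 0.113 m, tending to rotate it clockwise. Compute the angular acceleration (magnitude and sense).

I = ½MR² = (1/2)(20.7)(0.427)² = 1.887 kg·m².
Taking anticlockwise as positive: τ₁ = +(43.3)(0.427) = +18.49 N·m; τ₂ = −(38.6)(0.113) = −4.362 N·m.
Net torque τ = 14.13 N·m.
α = τ/I = 14.13/1.887 = 7.486 rad/s².

α ≈ 7.49 rad/s², anticlockwise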